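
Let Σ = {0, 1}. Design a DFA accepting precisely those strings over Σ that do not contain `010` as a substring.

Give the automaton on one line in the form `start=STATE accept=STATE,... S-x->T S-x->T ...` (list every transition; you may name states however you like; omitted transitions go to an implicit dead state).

Track partial matches of the forbidden pattern `010`. State q3 is a dead state reached once `010` has occurred; every other state accepts. q0 means no part of `010` is currently matched.
4 states suffice.
        0   1  
>* q0   q1  q0 
 * q1   q1  q2 
 * q2   q3  q0 
   q3   q3  q3 
(> = start, * = accepting)

start=q0 accept=q0,q1,q2 q0-0->q1 q0-1->q0 q1-0->q1 q1-1->q2 q2-0->q3 q2-1->q0 q3-0->q3 q3-1->q3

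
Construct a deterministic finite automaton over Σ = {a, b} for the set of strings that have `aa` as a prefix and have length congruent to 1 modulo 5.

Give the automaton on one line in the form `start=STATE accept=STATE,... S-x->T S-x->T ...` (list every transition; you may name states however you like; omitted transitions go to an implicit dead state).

Build one automaton per condition and run them in lockstep. The first has 4 states tracking whether the input so far still matches the prefix `aa`; the second has 5 states tracking the input length modulo 5. A product state is a pair (one from each), accepting exactly when both do. Equivalent product states are then merged.
8 states suffice.
        a   b  
>  q0   q1  q2 
   q1   q3  q2 
   q2   q2  q2 
   q3   q4  q4 
   q4   q5  q5 
   q5   q6  q6 
   q6   q7  q7 
 * q7   q3  q3 
(> = start, * = accepting)

start=q0 accept=q7 q0-a->q1 q0-b->q2 q1-a->q3 q1-b->q2 q2-a->q2 q2-b->q2 q3-a->q4 q3-b->q4 q4-a->q5 q4-b->q5 q5-a->q6 q5-b->q6 q6-a->q7 q6-b->q7 q7-a->q3 q7-b->q3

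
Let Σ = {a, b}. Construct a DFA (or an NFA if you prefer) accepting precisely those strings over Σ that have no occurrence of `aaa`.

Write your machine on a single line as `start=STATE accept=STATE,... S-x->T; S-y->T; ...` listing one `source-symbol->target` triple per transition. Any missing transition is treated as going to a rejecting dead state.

This is the complement of 'contains `aaa`'. Use the same substring-matching states — q0 through q3 holding how much of `aaa` has just been matched — but flip the accepting set: everything except the trap q3 accepts.
        a   b  
>* q0   q1  q0 
 * q1   q2  q0 
 * q2   q3  q0 
   q3   q3  q3 
(> = start, * = accepting)

start=q0; accept=q0,q1,q2; q0-a->q1; q0-b->q0; q1-a->q2; q1-b->q0; q2-a->q3; q2-b->q0; q3-a->q3; q3-b->q3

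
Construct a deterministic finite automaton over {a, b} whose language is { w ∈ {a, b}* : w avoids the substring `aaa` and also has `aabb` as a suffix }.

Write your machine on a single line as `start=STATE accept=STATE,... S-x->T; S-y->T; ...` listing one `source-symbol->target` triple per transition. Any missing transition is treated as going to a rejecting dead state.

Handle the two conditions separately and then intersect. One (4 states) tracks partial matches of the forbidden pattern `aaa`; the other (5 states) tracks how much of the suffix `aabb` has currently been matched. Each combined state is a pair, one component from each; accept when both components accept. Equivalent product states are then merged.
A 6-state machine:
        a   b  
>  q0   q1  q0 
   q1   q2  q0 
   q2   q3  q4 
   q3   q3  q3 
   q4   q1  q5 
 * q5   q1  q0 
(> = start, * = accepting)

start=q0; accept=q5; q0-a->q1; q0-b->q0; q1-a->q2; q1-b->q0; q2-a->q3; q2-b->q4; q3-a->q3; q3-b->q3; q4-a->q1; q4-b->q5; q5-a->q1; q5-b->q0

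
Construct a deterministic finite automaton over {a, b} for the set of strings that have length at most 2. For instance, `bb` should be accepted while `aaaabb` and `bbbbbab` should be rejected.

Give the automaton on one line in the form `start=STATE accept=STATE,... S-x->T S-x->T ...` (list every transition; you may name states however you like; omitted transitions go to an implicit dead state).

start=q0 accept=q0,q1,q2 q0-a->q1 q0-b->q1 q1-a->q2 q1-b->q2 q2-a->q3 q2-b->q3 q3-a->q3 q3-b->q3

We only need to distinguish lengths 0, 1, …, 2, and '>2'. Chain q0 → q1 → q2 → q3 on every symbol, with q3 looping. Accepting states: {q0, q1, q2}.
        a   b  
>* q0   q1  q1 
 * q1   q2  q2 
 * q2   q3  q3 
   q3   q3  q3 
(> = start, * = accepting)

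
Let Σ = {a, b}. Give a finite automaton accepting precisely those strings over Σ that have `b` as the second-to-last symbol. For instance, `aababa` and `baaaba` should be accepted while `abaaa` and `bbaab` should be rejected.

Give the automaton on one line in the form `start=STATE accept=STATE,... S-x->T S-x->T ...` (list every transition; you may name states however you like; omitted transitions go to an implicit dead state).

A DFA must remember the last 2 symbols (since which symbol is second-to-last isn't known until the input ends). Use one state per possible window of the last ≤2 symbols; accept from those whose window starts with `b`.
With 7 states:
        a   b  
>  q0   q1  q2 
   q1   q3  q4 
   q2   q5  q6 
   q3   q3  q4 
   q4   q5  q6 
 * q5   q3  q4 
 * q6   q5  q6 
(> = start, * = accepting)

start=q0 accept=q5,q6 q0-a->q1 q0-b->q2 q1-a->q3 q1-b->q4 q2-a->q5 q2-b->q6 q3-a->q3 q3-b->q4 q4-a->q5 q4-b->q6 q5-a->q3 q5-b->q4 q6-a->q5 q6-b->q6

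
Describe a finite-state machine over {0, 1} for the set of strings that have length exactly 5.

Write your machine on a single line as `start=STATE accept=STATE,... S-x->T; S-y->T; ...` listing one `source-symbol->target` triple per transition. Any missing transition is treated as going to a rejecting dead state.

We only need to distinguish lengths 0, 1, …, 5, and '>5'. Chain q0 → q1 → q2 → q3 → q4 → q5 → q6 on every symbol, with q6 looping. Accepting states: {q5}.
7 states suffice.
        0   1  
>  q0   q1  q1 
   q1   q2  q2 
   q2   q3  q3 
   q3   q4  q4 
   q4   q5  q5 
 * q5   q6  q6 
   q6   q6  q6 
(> = start, * = accepting)

start=q0; accept=q5; q0-0->q1; q0-1->q1; q1-0->q2; q1-1->q2; q2-0->q3; q2-1->q3; q3-0->q4; q3-1->q4; q4-0->q5; q4-1->q5; q5-0->q6; q5-1->q6; q6-0->q6; q6-1->q6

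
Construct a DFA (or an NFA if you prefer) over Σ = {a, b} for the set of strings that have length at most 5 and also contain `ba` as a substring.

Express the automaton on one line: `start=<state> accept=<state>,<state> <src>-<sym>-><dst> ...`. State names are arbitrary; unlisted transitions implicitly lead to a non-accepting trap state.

Run two small machines in parallel and take their product. One (7 states) tracks the input length, saturating at 6; the other (3 states) tracks whether and how much of `ba` has been seen. Each combined state is a pair, one component from each; accept when both components accept.
18 states suffice.
          a    b  
>  S0     S1   S2 
   S1     S3   S4 
   S2     S5   S4 
   S3     S6   S7 
   S4     S8   S7 
 * S5     S8   S8 
   S6     S9  S10 
   S7    S11  S10 
 * S8    S11  S11 
   S9    S12  S13 
   S10   S14  S13 
 * S11   S14  S14 
   S12   S15  S16 
   S13   S17  S16 
 * S14   S17  S17 
   S15   S15  S16 
   S16   S17  S16 
   S17   S17  S17 
(> = start, * = accepting)

start=S0 accept=S5,S8,S11,S14 S0-a->S1 S0-b->S2 S1-a->S3 S1-b->S4 S2-a->S5 S2-b->S4 S3-a->S6 S3-b->S7 S4-a->S8 S4-b->S7 S5-a->S8 S5-b->S8 S6-a->S9 S6-b->S10 S7-a->S11 S7-b->S10 S8-a->S11 S8-b->S11 S9-a->S12 S9-b->S13 S10-a->S14 S10-b->S13 S11-a->S14 S11-b->S14 S12-a->S15 S12-b->S16 S13-a->S17 S13-b->S16 S14-a->S17 S14-b->S17 S15-a->S15 S15-b->S16 S16-a->S17 S16-b->S16 S17-a->S17 S17-b->S17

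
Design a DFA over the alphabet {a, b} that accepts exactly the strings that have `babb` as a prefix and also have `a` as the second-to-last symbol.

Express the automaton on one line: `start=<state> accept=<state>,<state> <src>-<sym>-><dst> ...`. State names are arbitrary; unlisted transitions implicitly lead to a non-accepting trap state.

Handle the two conditions separately and then intersect. One (6 states) tracks whether the input so far still matches the prefix `babb`; the other (7 states) tracks the last 2 symbols read. Each combined state is a pair, one component from each; accept when both components accept.
A 13-state machine:
          a    b  
>  q0     q1   q2 
   q1     q3   q4 
   q2     q5   q6 
   q3     q3   q4 
   q4     q7   q6 
   q5     q3   q8 
   q6     q7   q6 
   q7     q3   q4 
   q8     q7   q9 
   q9    q10   q9 
   q10   q11  q12 
 * q11   q11  q12 
 * q12   q10   q9 
(> = start, * = accepting)

start=q0 accept=q11,q12 q0-a->q1 q0-b->q2 q1-a->q3 q1-b->q4 q2-a->q5 q2-b->q6 q3-a->q3 q3-b->q4 q4-a->q7 q4-b->q6 q5-a->q3 q5-b->q8 q6-a->q7 q6-b->q6 q7-a->q3 q7-b->q4 q8-a->q7 q8-b->q9 q9-a->q10 q9-b->q9 q10-a->q11 q10-b->q12 q11-a->q11 q11-b->q12 q12-a->q10 q12-b->q9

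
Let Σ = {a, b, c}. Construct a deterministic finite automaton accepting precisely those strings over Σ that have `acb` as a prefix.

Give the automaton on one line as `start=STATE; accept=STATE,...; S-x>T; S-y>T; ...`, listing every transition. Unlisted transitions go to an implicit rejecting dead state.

Check the first 3 symbols one by one: s0 through s2 record how many have matched `acb` so far; any wrong symbol goes to the dead state s4. After all 3 match we enter the accepting sink s3.
A 5-state machine:
        a   b   c  
>  s0   s1  s4  s4 
   s1   s4  s4  s2 
   s2   s4  s3  s4 
 * s3   s3  s3  s3 
   s4   s4  s4  s4 
(> = start, * = accepting)

start=s0; accept=s3; s0-a>s1; s0-b>s4; s0-c>s4; s1-a>s4; s1-b>s4; s1-c>s2; s2-a>s4; s2-b>s3; s2-c>s4; s3-a>s3; s3-b>s3; s3-c>s3; s4-a>s4; s4-b>s4; s4-c>s4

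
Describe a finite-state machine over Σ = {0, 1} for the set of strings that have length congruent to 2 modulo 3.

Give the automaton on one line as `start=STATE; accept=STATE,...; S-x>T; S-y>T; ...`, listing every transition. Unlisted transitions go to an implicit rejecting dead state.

start=A; accept=C; A-0>B; A-1>B; B-0>C; B-1>C; C-0>A; C-1>A

Count input length modulo 3: every symbol advances one step around the cycle A → B → C → A. Accept at C.
A 3-state machine:
       0  1 
>  A   B  B 
   B   C  C 
 * C   A  A 
(> = start, * = accepting)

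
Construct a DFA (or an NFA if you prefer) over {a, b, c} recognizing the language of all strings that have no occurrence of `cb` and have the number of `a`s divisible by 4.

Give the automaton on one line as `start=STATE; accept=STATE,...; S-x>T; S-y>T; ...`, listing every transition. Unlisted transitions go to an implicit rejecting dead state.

start=s0; accept=s0,s2; s0-a>s1; s0-b>s0; s0-c>s2; s1-a>s3; s1-b>s1; s1-c>s4; s2-a>s1; s2-b>s5; s2-c>s2; s3-a>s6; s3-b>s3; s3-c>s7; s4-a>s3; s4-b>s8; s4-c>s4; s5-a>s8; s5-b>s5; s5-c>s5; s6-a>s0; s6-b>s6; s6-c>s9; s7-a>s6; s7-b>s10; s7-c>s7; s8-a>s10; s8-b>s8; s8-c>s8; s9-a>s0; s9-b>s11; s9-c>s9; s10-a>s11; s10-b>s10; s10-c>s10; s11-a>s5; s11-b>s11; s11-c>s11

Build one automaton per condition and run them in lockstep. The first has 3 states tracking partial matches of the forbidden pattern `cb`; the second has 4 states tracking the count of `a`s modulo 4. A product state is a pair (one from each), accepting exactly when both do.
12 states suffice.
          a    b    c  
>* s0     s1   s0   s2 
   s1     s3   s1   s4 
 * s2     s1   s5   s2 
   s3     s6   s3   s7 
   s4     s3   s8   s4 
   s5     s8   s5   s5 
   s6     s0   s6   s9 
   s7     s6  s10   s7 
   s8    s10   s8   s8 
   s9     s0  s11   s9 
   s10   s11  s10  s10 
   s11    s5  s11  s11 
(> = start, * = accepting)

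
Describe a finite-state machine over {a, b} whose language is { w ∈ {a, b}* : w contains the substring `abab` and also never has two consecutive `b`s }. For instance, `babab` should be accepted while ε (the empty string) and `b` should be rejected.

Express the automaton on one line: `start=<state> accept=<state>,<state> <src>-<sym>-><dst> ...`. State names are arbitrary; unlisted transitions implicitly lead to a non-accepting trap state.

Build one automaton per condition and run them in lockstep. The first has 5 states tracking whether and how much of `abab` has been seen; the second has 3 states tracking partial matches of the forbidden pattern `bb`. A product state is a pair (one from each), accepting exactly when both do. Equivalent product states are then merged.
An 8-state machine:
        a   b  
>  q0   q1  q2 
   q1   q1  q3 
   q2   q1  q4 
   q3   q5  q4 
   q4   q4  q4 
   q5   q1  q6 
 * q6   q7  q4 
 * q7   q7  q6 
(> = start, * = accepting)

start=q0 accept=q6,q7 q0-a->q1 q0-b->q2 q1-a->q1 q1-b->q3 q2-a->q1 q2-b->q4 q3-a->q5 q3-b->q4 q4-a->q4 q4-b->q4 q5-a->q1 q5-b->q6 q6-a->q7 q6-b->q4 q7-a->q7 q7-b->q6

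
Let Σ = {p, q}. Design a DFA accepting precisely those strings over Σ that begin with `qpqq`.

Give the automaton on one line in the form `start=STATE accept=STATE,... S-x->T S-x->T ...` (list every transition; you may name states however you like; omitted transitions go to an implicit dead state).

start=A accept=E A-p->F A-q->B B-p->C B-q->F C-p->F C-q->D D-p->F D-q->E E-p->E E-q->E F-p->F F-q->F

Walk along `qpqq` while the input agrees: from A take `q` to B, and so on. Any deviation drops to the rejecting sink F. Once E is reached the prefix is confirmed and every continuation is accepted.
6 states suffice.
       p  q 
>  A   F  B 
   B   C  F 
   C   F  D 
   D   F  E 
 * E   E  E 
   F   F  F 
(> = start, * = accepting)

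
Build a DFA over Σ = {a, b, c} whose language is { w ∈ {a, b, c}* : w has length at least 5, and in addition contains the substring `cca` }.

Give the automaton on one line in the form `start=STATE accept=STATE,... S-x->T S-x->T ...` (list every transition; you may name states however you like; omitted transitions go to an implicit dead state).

Build one automaton per condition and run them in lockstep. One (7 states) tracks the input length, saturating at 6; the other (4 states) tracks whether and how much of `cca` has been seen. Each combined state is a pair, one component from each; accept when both components accept. After merging equivalent states the machine shrinks.
          a    b    c  
>  q0     q1   q1   q2 
   q1     q3   q3   q4 
   q2     q3   q3   q5 
   q3     q3   q3   q6 
   q4     q3   q3   q7 
   q5     q8   q3   q7 
   q6     q3   q3   q9 
   q7    q10   q3   q9 
   q8    q10  q10  q10 
   q9    q11   q3   q9 
   q10   q11  q11  q11 
 * q11   q11  q11  q11 
(> = start, * = accepting)

start=q0 accept=q11 q0-a->q1 q0-b->q1 q0-c->q2 q1-a->q3 q1-b->q3 q1-c->q4 q2-a->q3 q2-b->q3 q2-c->q5 q3-a->q3 q3-b->q3 q3-c->q6 q4-a->q3 q4-b->q3 q4-c->q7 q5-a->q8 q5-b->q3 q5-c->q7 q6-a->q3 q6-b->q3 q6-c->q9 q7-a->q10 q7-b->q3 q7-c->q9 q8-a->q10 q8-b->q10 q8-c->q10 q9-a->q11 q9-b->q3 q9-c->q9 q10-a->q11 q10-b->q11 q10-c->q11 q11-a->q11 q11-b->q11 q11-c->q11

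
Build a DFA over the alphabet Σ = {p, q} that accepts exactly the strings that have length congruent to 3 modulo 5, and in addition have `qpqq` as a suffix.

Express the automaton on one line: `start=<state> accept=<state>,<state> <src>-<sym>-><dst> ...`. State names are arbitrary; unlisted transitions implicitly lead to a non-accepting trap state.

start=A accept=I A-p->B A-q->B B-p->C B-q->C C-p->D C-q->D D-p->E D-q->E E-p->A E-q->F F-p->G F-q->B G-p->C G-q->H H-p->D H-q->I I-p->E I-q->E

Handle the two conditions separately and then intersect. One (5 states) tracks the input length modulo 5; the other (5 states) tracks how much of the suffix `qpqq` has currently been matched. Each combined state is a pair, one component from each; accept when both components accept. After merging equivalent states the machine shrinks.
       p  q 
>  A   B  B 
   B   C  C 
   C   D  D 
   D   E  E 
   E   A  F 
   F   G  B 
   G   C  H 
   H   D  I 
 * I   E  E 
(> = start, * = accepting)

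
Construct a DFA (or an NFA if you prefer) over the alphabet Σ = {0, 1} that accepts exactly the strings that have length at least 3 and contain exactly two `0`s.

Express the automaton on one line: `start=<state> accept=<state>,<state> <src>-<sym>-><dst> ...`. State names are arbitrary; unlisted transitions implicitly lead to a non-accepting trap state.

start=A accept=H,L A-0->B A-1->C B-0->D B-1->E C-0->E C-1->F D-0->G D-1->H E-0->H E-1->I F-0->I F-1->J G-0->K G-1->K H-0->K H-1->L I-0->L I-1->M J-0->M J-1->N K-0->K K-1->K L-0->K L-1->L M-0->L M-1->M N-0->M N-1->N

Handle the two conditions separately and then intersect. One (5 states) tracks the input length, saturating at 4; the other (4 states) tracks the count of `0`s, saturating at 3. Each combined state is a pair, one component from each; accept when both components accept.
       0  1 
>  A   B  C 
   B   D  E 
   C   E  F 
   D   G  H 
   E   H  I 
   F   I  J 
   G   K  K 
 * H   K  L 
   I   L  M 
   J   M  N 
   K   K  K 
 * L   K  L 
   M   L  M 
   N   M  N 
(> = start, * = accepting)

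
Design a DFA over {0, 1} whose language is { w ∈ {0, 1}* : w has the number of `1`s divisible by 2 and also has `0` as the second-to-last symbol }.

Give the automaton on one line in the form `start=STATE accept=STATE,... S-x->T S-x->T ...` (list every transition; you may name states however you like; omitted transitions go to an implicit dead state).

Handle the two conditions separately and then intersect. One (2 states) tracks the count of `1`s modulo 2; the other (7 states) tracks the last 2 symbols read. Each combined state is a pair, one component from each; accept when both components accept. Equivalent product states are then merged.
6 states suffice.
        0   1  
>  q0   q1  q2 
   q1   q3  q2 
   q2   q4  q0 
 * q3   q3  q2 
   q4   q4  q5 
 * q5   q1  q2 
(> = start, * = accepting)

start=q0 accept=q3,q5 q0-0->q1 q0-1->q2 q1-0->q3 q1-1->q2 q2-0->q4 q2-1->q0 q3-0->q3 q3-1->q2 q4-0->q4 q4-1->q5 q5-0->q1 q5-1->q2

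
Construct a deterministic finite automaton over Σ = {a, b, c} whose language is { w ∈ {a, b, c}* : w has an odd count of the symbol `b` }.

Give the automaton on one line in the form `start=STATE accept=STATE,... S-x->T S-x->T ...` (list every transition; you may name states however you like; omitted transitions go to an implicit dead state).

Keep the running count of `b`s modulo 2: each `b` advances along the cycle q0 → q1 → q0 while other symbols loop. Accept at q1.
2 states suffice.
        a   b   c  
>  q0   q0  q1  q0 
 * q1   q1  q0  q1 
(> = start, * = accepting)

start=q0 accept=q1 q0-a->q0 q0-b->q1 q0-c->q0 q1-a->q1 q1-b->q0 q1-c->q1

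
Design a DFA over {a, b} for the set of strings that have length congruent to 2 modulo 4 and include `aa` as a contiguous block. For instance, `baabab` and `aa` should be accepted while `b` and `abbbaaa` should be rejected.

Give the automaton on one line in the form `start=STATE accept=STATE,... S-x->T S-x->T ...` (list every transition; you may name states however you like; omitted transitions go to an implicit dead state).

start=q0 accept=q3 q0-a->q1 q0-b->q2 q1-a->q3 q1-b->q4 q2-a->q5 q2-b->q4 q3-a->q6 q3-b->q6 q4-a->q7 q4-b->q8 q5-a->q6 q5-b->q8 q6-a->q9 q6-b->q9 q7-a->q9 q7-b->q0 q8-a->q10 q8-b->q0 q9-a->q11 q9-b->q11 q10-a->q11 q10-b->q2 q11-a->q3 q11-b->q3

Run two small machines in parallel and take their product. One (4 states) tracks the input length modulo 4; the other (3 states) tracks whether and how much of `aa` has been seen. Each combined state is a pair, one component from each; accept when both components accept.
With 12 states:
          a    b  
>  q0     q1   q2 
   q1     q3   q4 
   q2     q5   q4 
 * q3     q6   q6 
   q4     q7   q8 
   q5     q6   q8 
   q6     q9   q9 
   q7     q9   q0 
   q8    q10   q0 
   q9    q11  q11 
   q10   q11   q2 
   q11    q3   q3 
(> = start, * = accepting)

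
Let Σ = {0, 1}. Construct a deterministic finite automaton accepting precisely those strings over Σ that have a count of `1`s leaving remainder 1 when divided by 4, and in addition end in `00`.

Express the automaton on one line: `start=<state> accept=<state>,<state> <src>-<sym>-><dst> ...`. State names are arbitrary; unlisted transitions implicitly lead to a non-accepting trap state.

Run two small machines in parallel and take their product. One (4 states) tracks the count of `1`s modulo 4; the other (3 states) tracks how much of the suffix `00` has currently been matched. Each combined state is a pair, one component from each; accept when both components accept. After merging equivalent states the machine shrinks.
6 states suffice.
        0   1  
>  s0   s0  s1 
   s1   s2  s3 
   s2   s4  s3 
   s3   s3  s5 
 * s4   s4  s3 
   s5   s5  s0 
(> = start, * = accepting)

start=s0 accept=s4 s0-0->s0 s0-1->s1 s1-0->s2 s1-1->s3 s2-0->s4 s2-1->s3 s3-0->s3 s3-1->s5 s4-0->s4 s4-1->s3 s5-0->s5 s5-1->s0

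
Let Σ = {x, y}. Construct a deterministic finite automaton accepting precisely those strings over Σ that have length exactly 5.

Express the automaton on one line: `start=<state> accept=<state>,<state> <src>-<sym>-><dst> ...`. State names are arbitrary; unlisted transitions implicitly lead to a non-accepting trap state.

start=q0 accept=q5 q0-x->q1 q0-y->q1 q1-x->q2 q1-y->q2 q2-x->q3 q2-y->q3 q3-x->q4 q3-y->q4 q4-x->q5 q4-y->q5 q5-x->q6 q5-y->q6 q6-x->q6 q6-y->q6

Count input length up to 6: every symbol moves from q0 toward q6, which means 'more than 5' and absorbs. Accept from {q5}.
With 7 states:
        x   y  
>  q0   q1  q1 
   q1   q2  q2 
   q2   q3  q3 
   q3   q4  q4 
   q4   q5  q5 
 * q5   q6  q6 
   q6   q6  q6 
(> = start, * = accepting)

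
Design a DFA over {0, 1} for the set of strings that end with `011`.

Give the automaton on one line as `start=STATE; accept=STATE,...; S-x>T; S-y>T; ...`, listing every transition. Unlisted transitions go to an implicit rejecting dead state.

Remember how much of `011` the current input suffix matches. State q0 means no match yet; q1 means the last symbol is `0`; q2 means the last 2 symbols are `01`; q3 means the last 3 symbols are `011`. Only q3 accepts. On a mismatch, fall back to the longest proper suffix that is still a prefix of `011`.
4 states suffice.
        0   1  
>  q0   q1  q0 
   q1   q1  q2 
   q2   q1  q3 
 * q3   q1  q0 
(> = start, * = accepting)

start=q0; accept=q3; q0-0>q1; q0-1>q0; q1-0>q1; q1-1>q2; q2-0>q1; q2-1>q3; q3-0>q1; q3-1>q0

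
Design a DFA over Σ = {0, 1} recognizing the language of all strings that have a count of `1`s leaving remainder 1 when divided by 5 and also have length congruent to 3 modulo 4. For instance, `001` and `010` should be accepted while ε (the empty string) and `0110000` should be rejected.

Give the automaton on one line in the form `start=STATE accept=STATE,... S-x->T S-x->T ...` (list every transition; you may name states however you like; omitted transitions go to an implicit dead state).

Build one automaton per condition and run them in lockstep. One (5 states) tracks the count of `1`s modulo 5; the other (4 states) tracks the input length modulo 4. Each combined state is a pair, one component from each; accept when both components accept.
With 20 states:
          0    1  
>  s0     s1   s2 
   s1     s3   s4 
   s2     s4   s5 
   s3     s6   s7 
   s4     s7   s8 
   s5     s8   s9 
   s6     s0  s10 
 * s7    s10  s11 
   s8    s11  s12 
   s9    s12  s13 
   s10    s2  s14 
   s11   s14  s15 
   s12   s15  s16 
   s13   s16   s1 
   s14    s5  s17 
   s15   s17  s18 
   s16   s18   s3 
   s17    s9  s19 
   s18   s19   s6 
   s19   s13   s0 
(> = start, * = accepting)

start=s0 accept=s7 s0-0->s1 s0-1->s2 s1-0->s3 s1-1->s4 s2-0->s4 s2-1->s5 s3-0->s6 s3-1->s7 s4-0->s7 s4-1->s8 s5-0->s8 s5-1->s9 s6-0->s0 s6-1->s10 s7-0->s10 s7-1->s11 s8-0->s11 s8-1->s12 s9-0->s12 s9-1->s13 s10-0->s2 s10-1->s14 s11-0->s14 s11-1->s15 s12-0->s15 s12-1->s16 s13-0->s16 s13-1->s1 s14-0->s5 s14-1->s17 s15-0->s17 s15-1->s18 s16-0->s18 s16-1->s3 s17-0->s9 s17-1->s19 s18-0->s19 s18-1->s6 s19-0->s13 s19-1->s0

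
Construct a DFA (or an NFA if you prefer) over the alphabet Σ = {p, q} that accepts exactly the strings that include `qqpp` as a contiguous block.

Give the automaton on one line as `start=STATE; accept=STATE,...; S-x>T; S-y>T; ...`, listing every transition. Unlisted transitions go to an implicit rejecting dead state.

start=A; accept=E; A-p>A; A-q>B; B-p>A; B-q>C; C-p>D; C-q>C; D-p>E; D-q>B; E-p>E; E-q>E

Track how much of `qqpp` has been matched so far: state A is no progress, E is the absorbing accept state reached once `qqpp` has occurred. Intermediate states record partial matches; on a mismatch, fall back to the longest reusable overlap.
5 states suffice.
       p  q 
>  A   A  B 
   B   A  C 
   C   D  C 
   D   E  B 
 * E   E  E 
(> = start, * = accepting)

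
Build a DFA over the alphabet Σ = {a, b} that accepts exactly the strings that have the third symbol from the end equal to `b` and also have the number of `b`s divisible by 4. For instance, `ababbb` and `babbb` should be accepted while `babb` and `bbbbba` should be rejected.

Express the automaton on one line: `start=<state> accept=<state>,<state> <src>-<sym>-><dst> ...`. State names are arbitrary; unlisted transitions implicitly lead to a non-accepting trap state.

start=S0 accept=S7,S10,S11,S14 S0-a->S0 S0-b->S1 S1-a->S1 S1-b->S2 S2-a->S3 S2-b->S4 S3-a->S3 S3-b->S5 S4-a->S6 S4-b->S7 S5-a->S6 S5-b->S8 S6-a->S9 S6-b->S10 S7-a->S11 S7-b->S1 S8-a->S11 S8-b->S1 S9-a->S9 S9-b->S12 S10-a->S13 S10-b->S1 S11-a->S14 S11-b->S1 S12-a->S13 S12-b->S1 S13-a->S14 S13-b->S1 S14-a->S0 S14-b->S1

Build one automaton per condition and run them in lockstep. One (15 states) tracks the last 3 symbols read; the other (4 states) tracks the count of `b`s modulo 4. Each combined state is a pair, one component from each; accept when both components accept. After merging equivalent states the machine shrinks.
A 15-state machine:
          a    b  
>  S0     S0   S1 
   S1     S1   S2 
   S2     S3   S4 
   S3     S3   S5 
   S4     S6   S7 
   S5     S6   S8 
   S6     S9  S10 
 * S7    S11   S1 
   S8    S11   S1 
   S9     S9  S12 
 * S10   S13   S1 
 * S11   S14   S1 
   S12   S13   S1 
   S13   S14   S1 
 * S14    S0   S1 
(> = start, * = accepting)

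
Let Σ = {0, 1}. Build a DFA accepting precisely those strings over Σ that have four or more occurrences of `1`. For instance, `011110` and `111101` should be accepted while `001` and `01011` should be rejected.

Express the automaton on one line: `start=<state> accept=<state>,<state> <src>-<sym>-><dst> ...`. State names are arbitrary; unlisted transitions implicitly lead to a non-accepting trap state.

Count `1`s, saturating at 5: states q0 through q4 mean 0 through 4 `1`s seen; q5 means more than 4. Each `1` increments (capped at q5); other symbols loop. Accept from {q4, q5}.
With 6 states:
        0   1  
>  q0   q0  q1 
   q1   q1  q2 
   q2   q2  q3 
   q3   q3  q4 
 * q4   q4  q5 
 * q5   q5  q5 
(> = start, * = accepting)

start=q0 accept=q4,q5 q0-0->q0 q0-1->q1 q1-0->q1 q1-1->q2 q2-0->q2 q2-1->q3 q3-0->q3 q3-1->q4 q4-0->q4 q4-1->q5 q5-0->q5 q5-1->q5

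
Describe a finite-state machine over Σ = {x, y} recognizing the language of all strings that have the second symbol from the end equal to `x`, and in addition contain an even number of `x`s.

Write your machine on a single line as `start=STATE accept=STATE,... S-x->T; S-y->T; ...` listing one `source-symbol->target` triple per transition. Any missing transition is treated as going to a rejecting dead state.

start=q0; accept=q3,q8; q0-x->q1; q0-y->q2; q1-x->q3; q1-y->q4; q2-x->q5; q2-y->q6; q3-x->q7; q3-y->q8; q4-x->q9; q4-y->q10; q5-x->q3; q5-y->q4; q6-x->q5; q6-y->q6; q7-x->q3; q7-y->q4; q8-x->q5; q8-y->q6; q9-x->q7; q9-y->q8; q10-x->q9; q10-y->q10

Run two small machines in parallel and take their product. One (7 states) tracks the last 2 symbols read; the other (2 states) tracks the count of `x`s modulo 2. Each combined state is a pair, one component from each; accept when both components accept.
An 11-state machine:
          x    y  
>  q0     q1   q2 
   q1     q3   q4 
   q2     q5   q6 
 * q3     q7   q8 
   q4     q9  q10 
   q5     q3   q4 
   q6     q5   q6 
   q7     q3   q4 
 * q8     q5   q6 
   q9     q7   q8 
   q10    q9  q10 
(> = start, * = accepting)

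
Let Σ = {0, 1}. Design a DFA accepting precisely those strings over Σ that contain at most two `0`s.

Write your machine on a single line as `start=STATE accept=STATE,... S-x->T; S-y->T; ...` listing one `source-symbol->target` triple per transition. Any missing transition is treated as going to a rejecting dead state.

start=s0; accept=s0,s1,s2; s0-0->s1; s0-1->s0; s1-0->s2; s1-1->s1; s2-0->s3; s2-1->s2; s3-0->s3; s3-1->s3

Count `0`s, saturating at 3: states s0 through s2 mean 0 through 2 `0`s seen; s3 means more than 2. Each `0` increments (capped at s3); other symbols loop. Accept from {s0, s1, s2}.
A 4-state machine:
        0   1  
>* s0   s1  s0 
 * s1   s2  s1 
 * s2   s3  s2 
   s3   s3  s3 
(> = start, * = accepting)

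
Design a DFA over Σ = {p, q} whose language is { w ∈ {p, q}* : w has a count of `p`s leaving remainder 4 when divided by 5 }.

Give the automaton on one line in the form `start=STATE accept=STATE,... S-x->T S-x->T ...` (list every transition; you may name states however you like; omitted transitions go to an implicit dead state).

start=A accept=E A-p->B A-q->A B-p->C B-q->B C-p->D C-q->C D-p->E D-q->D E-p->A E-q->E

The only thing that matters is how many `p`s have appeared, reduced mod 5. Use one state per residue: A for 0, …, E for 4. Reading `p` moves to the next residue; anything else stays put. E is accepting.
A 5-state machine:
       p  q 
>  A   B  A 
   B   C  B 
   C   D  C 
   D   E  D 
 * E   A  E 
(> = start, * = accepting)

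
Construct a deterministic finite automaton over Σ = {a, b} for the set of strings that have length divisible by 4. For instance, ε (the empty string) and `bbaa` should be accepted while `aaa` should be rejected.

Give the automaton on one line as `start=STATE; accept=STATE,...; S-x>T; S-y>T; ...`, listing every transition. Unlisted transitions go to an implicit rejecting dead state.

Only the length mod 4 matters, so use a 4-cycle: from any state, every input symbol moves to the next state, wrapping q3 back to q0. Mark q0 accepting.
        a   b  
>* q0   q1  q1 
   q1   q2  q2 
   q2   q3  q3 
   q3   q0  q0 
(> = start, * = accepting)

start=q0; accept=q0; q0-a>q1; q0-b>q1; q1-a>q2; q1-b>q2; q2-a>q3; q2-b>q3; q3-a>q0; q3-b>q0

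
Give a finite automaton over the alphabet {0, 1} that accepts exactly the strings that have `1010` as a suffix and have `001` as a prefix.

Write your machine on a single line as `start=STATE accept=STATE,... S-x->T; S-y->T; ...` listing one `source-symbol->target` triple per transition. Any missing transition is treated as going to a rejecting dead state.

start=s0; accept=s8; s0-0->s1; s0-1->s2; s1-0->s3; s1-1->s2; s2-0->s2; s2-1->s2; s3-0->s2; s3-1->s4; s4-0->s5; s4-1->s4; s5-0->s6; s5-1->s7; s6-0->s6; s6-1->s4; s7-0->s8; s7-1->s4; s8-0->s6; s8-1->s7

Build one automaton per condition and run them in lockstep. One (5 states) tracks how much of the suffix `1010` has currently been matched; the other (5 states) tracks whether the input so far still matches the prefix `001`. Each combined state is a pair, one component from each; accept when both components accept. Minimizing collapses redundant product states.
        0   1  
>  s0   s1  s2 
   s1   s3  s2 
   s2   s2  s2 
   s3   s2  s4 
   s4   s5  s4 
   s5   s6  s7 
   s6   s6  s4 
   s7   s8  s4 
 * s8   s6  s7 
(> = start, * = accepting)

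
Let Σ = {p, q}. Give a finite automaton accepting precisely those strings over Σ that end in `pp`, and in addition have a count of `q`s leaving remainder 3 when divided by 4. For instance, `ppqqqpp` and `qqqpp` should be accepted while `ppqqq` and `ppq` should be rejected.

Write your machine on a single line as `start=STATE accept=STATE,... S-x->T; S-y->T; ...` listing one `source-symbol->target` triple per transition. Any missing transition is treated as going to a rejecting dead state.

start=S0; accept=S11; S0-p->S1; S0-q->S2; S1-p->S3; S1-q->S2; S2-p->S4; S2-q->S5; S3-p->S3; S3-q->S2; S4-p->S6; S4-q->S5; S5-p->S7; S5-q->S8; S6-p->S6; S6-q->S5; S7-p->S9; S7-q->S8; S8-p->S10; S8-q->S0; S9-p->S9; S9-q->S8; S10-p->S11; S10-q->S0; S11-p->S11; S11-q->S0

Handle the two conditions separately and then intersect. One (3 states) tracks how much of the suffix `pp` has currently been matched; the other (4 states) tracks the count of `q`s modulo 4. Each combined state is a pair, one component from each; accept when both components accept.
          p    q  
>  S0     S1   S2 
   S1     S3   S2 
   S2     S4   S5 
   S3     S3   S2 
   S4     S6   S5 
   S5     S7   S8 
   S6     S6   S5 
   S7     S9   S8 
   S8    S10   S0 
   S9     S9   S8 
   S10   S11   S0 
 * S11   S11   S0 
(> = start, * = accepting)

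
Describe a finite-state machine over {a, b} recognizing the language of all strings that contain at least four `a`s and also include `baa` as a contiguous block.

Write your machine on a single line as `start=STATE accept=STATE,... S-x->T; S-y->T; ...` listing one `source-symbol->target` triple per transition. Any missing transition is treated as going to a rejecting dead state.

Handle the two conditions separately and then intersect. The first has 6 states tracking the count of `a`s, saturating at 5; the second has 4 states tracking whether and how much of `baa` has been seen. A product state is a pair (one from each), accepting exactly when both do.
21 states suffice.
          a    b  
>  S0     S1   S2 
   S1     S3   S4 
   S2     S5   S2 
   S3     S6   S7 
   S4     S8   S4 
   S5     S9   S4 
   S6    S10  S11 
   S7    S12   S7 
   S8    S13   S7 
   S9    S13   S9 
   S10   S14  S15 
   S11   S16  S11 
   S12   S17  S11 
   S13   S17  S13 
   S14   S14  S18 
   S15   S19  S15 
   S16   S20  S15 
 * S17   S20  S17 
   S18   S19  S18 
   S19   S20  S18 
 * S20   S20  S20 
(> = start, * = accepting)

start=S0; accept=S17,S20; S0-a->S1; S0-b->S2; S1-a->S3; S1-b->S4; S2-a->S5; S2-b->S2; S3-a->S6; S3-b->S7; S4-a->S8; S4-b->S4; S5-a->S9; S5-b->S4; S6-a->S10; S6-b->S11; S7-a->S12; S7-b->S7; S8-a->S13; S8-b->S7; S9-a->S13; S9-b->S9; S10-a->S14; S10-b->S15; S11-a->S16; S11-b->S11; S12-a->S17; S12-b->S11; S13-a->S17; S13-b->S13; S14-a->S14; S14-b->S18; S15-a->S19; S15-b->S15; S16-a->S20; S16-b->S15; S17-a->S20; S17-b->S17; S18-a->S19; S18-b->S18; S19-a->S20; S19-b->S18; S20-a->S20; S20-b->S20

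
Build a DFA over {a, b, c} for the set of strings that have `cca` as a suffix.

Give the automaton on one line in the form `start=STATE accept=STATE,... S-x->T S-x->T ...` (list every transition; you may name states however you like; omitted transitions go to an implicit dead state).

Remember how much of `cca` the current input suffix matches. State S0 means no match yet; S1 means the last symbol is `c`; S2 means the last 2 symbols are `cc`; S3 means the last 3 symbols are `cca`. Only S3 accepts. On a mismatch, fall back to the longest proper suffix that is still a prefix of `cca`.
4 states suffice.
        a   b   c  
>  S0   S0  S0  S1 
   S1   S0  S0  S2 
   S2   S3  S0  S2 
 * S3   S0  S0  S1 
(> = start, * = accepting)

start=S0 accept=S3 S0-a->S0 S0-b->S0 S0-c->S1 S1-a->S0 S1-b->S0 S1-c->S2 S2-a->S3 S2-b->S0 S2-c->S2 S3-a->S0 S3-b->S0 S3-c->S1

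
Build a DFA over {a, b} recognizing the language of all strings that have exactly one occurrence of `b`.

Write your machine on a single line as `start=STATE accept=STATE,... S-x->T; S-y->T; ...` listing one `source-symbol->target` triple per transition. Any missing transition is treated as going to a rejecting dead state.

Count `b`s, saturating at 2: state q0 means no `b` yet, q1 means one `b` seen, q2 means more than one. Each `b` increments (capped at q2); other symbols loop. Accept from {q1}.
With 3 states:
        a   b  
>  q0   q0  q1 
 * q1   q1  q2 
   q2   q2  q2 
(> = start, * = accepting)

start=q0; accept=q1; q0-a->q0; q0-b->q1; q1-a->q1; q1-b->q2; q2-a->q2; q2-b->q2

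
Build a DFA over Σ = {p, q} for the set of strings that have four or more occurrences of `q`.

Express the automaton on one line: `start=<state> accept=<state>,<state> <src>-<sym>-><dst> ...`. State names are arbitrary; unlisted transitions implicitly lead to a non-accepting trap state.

Count `q`s, saturating at 5: states S0 through S4 mean 0 through 4 `q`s seen; S5 means more than 4. Each `q` increments (capped at S5); other symbols loop. Accept from {S4, S5}.
        p   q  
>  S0   S0  S1 
   S1   S1  S2 
   S2   S2  S3 
   S3   S3  S4 
 * S4   S4  S5 
 * S5   S5  S5 
(> = start, * = accepting)

start=S0 accept=S4,S5 S0-p->S0 S0-q->S1 S1-p->S1 S1-q->S2 S2-p->S2 S2-q->S3 S3-p->S3 S3-q->S4 S4-p->S4 S4-q->S5 S5-p->S5 S5-q->S5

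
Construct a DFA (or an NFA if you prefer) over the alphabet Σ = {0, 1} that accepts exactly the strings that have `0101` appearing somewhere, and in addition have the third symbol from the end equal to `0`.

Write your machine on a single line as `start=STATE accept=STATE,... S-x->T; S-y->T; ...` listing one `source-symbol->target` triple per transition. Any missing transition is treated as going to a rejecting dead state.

start=S0; accept=S5,S6,S10,S11; S0-0->S1; S0-1->S0; S1-0->S1; S1-1->S2; S2-0->S3; S2-1->S0; S3-0->S1; S3-1->S4; S4-0->S5; S4-1->S6; S5-0->S7; S5-1->S4; S6-0->S8; S6-1->S9; S7-0->S10; S7-1->S11; S8-0->S7; S8-1->S4; S9-0->S8; S9-1->S9; S10-0->S10; S10-1->S11; S11-0->S5; S11-1->S6

Handle the two conditions separately and then intersect. The first has 5 states tracking whether and how much of `0101` has been seen; the second has 15 states tracking the last 3 symbols read. A product state is a pair (one from each), accepting exactly when both do. Minimizing collapses redundant product states.
          0    1  
>  S0     S1   S0 
   S1     S1   S2 
   S2     S3   S0 
   S3     S1   S4 
   S4     S5   S6 
 * S5     S7   S4 
 * S6     S8   S9 
   S7    S10  S11 
   S8     S7   S4 
   S9     S8   S9 
 * S10   S10  S11 
 * S11    S5   S6 
(> = start, * = accepting)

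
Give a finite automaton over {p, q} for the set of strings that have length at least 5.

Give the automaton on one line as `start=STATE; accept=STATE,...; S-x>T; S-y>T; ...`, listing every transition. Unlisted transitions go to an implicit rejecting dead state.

start=S0; accept=S5,S6; S0-p>S1; S0-q>S1; S1-p>S2; S1-q>S2; S2-p>S3; S2-q>S3; S3-p>S4; S3-q>S4; S4-p>S5; S4-q>S5; S5-p>S6; S5-q>S6; S6-p>S6; S6-q>S6

Count input length up to 6: every symbol moves from S0 toward S6, which means 'more than 5' and absorbs. Accept from {S5, S6}.
        p   q  
>  S0   S1  S1 
   S1   S2  S2 
   S2   S3  S3 
   S3   S4  S4 
   S4   S5  S5 
 * S5   S6  S6 
 * S6   S6  S6 
(> = start, * = accepting)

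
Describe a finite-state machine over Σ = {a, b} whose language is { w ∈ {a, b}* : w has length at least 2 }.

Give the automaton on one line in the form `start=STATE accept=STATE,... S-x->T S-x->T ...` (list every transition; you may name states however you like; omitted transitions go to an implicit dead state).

We only need to distinguish lengths 0, 1, …, 2, and '>2'. Chain q0 → q1 → q2 → q3 on every symbol, with q3 looping. Accepting states: {q2, q3}.
With 4 states:
        a   b  
>  q0   q1  q1 
   q1   q2  q2 
 * q2   q3  q3 
 * q3   q3  q3 
(> = start, * = accepting)

start=q0 accept=q2,q3 q0-a->q1 q0-b->q1 q1-a->q2 q1-b->q2 q2-a->q3 q2-b->q3 q3-a->q3 q3-b->q3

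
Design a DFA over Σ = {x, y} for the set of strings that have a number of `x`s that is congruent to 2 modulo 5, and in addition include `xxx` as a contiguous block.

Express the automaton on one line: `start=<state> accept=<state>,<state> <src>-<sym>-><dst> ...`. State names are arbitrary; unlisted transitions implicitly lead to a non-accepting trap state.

start=A accept=Q A-x->B A-y->A B-x->C B-y->D C-x->E C-y->F D-x->G D-y->D E-x->H E-y->E F-x->I F-y->F G-x->J G-y->F H-x->K H-y->H I-x->L I-y->M J-x->H J-y->M K-x->N K-y->K L-x->K L-y->O M-x->P M-y->M N-x->Q N-y->N O-x->R O-y->O P-x->S P-y->O Q-x->E Q-y->Q R-x->T R-y->A S-x->N S-y->A T-x->Q T-y->D

Build one automaton per condition and run them in lockstep. One (5 states) tracks the count of `x`s modulo 5; the other (4 states) tracks whether and how much of `xxx` has been seen. Each combined state is a pair, one component from each; accept when both components accept.
20 states suffice.
       x  y 
>  A   B  A 
   B   C  D 
   C   E  F 
   D   G  D 
   E   H  E 
   F   I  F 
   G   J  F 
   H   K  H 
   I   L  M 
   J   H  M 
   K   N  K 
   L   K  O 
   M   P  M 
   N   Q  N 
   O   R  O 
   P   S  O 
 * Q   E  Q 
   R   T  A 
   S   N  A 
   T   Q  D 
(> = start, * = accepting)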